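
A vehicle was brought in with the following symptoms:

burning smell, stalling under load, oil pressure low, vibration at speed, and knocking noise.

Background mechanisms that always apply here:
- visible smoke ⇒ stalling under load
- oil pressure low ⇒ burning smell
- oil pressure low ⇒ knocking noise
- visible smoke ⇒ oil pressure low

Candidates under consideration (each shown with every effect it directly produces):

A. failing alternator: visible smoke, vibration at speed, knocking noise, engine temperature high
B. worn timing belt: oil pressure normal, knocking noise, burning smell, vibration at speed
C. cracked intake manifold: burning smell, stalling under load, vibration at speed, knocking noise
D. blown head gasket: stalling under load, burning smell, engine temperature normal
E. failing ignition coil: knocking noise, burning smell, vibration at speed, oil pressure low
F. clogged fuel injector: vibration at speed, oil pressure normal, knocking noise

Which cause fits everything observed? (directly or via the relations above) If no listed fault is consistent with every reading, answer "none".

Testing each hypothesis:
(A) failing alternator — accounts for every observation (burning smell via visible smoke → oil pressure low → burning smell)
(B) worn timing belt — burning smell +; stalling under load -; oil pressure low -; vibration at speed +; knocking noise +
(C) cracked intake manifold — does not account for oil pressure low
(D) blown head gasket — does not account for oil pressure low, vibration at speed, knocking noise
(E) failing ignition coil — burning smell +; stalling under load -; oil pressure low +; vibration at speed +; knocking noise +
(F) clogged fuel injector — burning smell -; stalling under load -; oil pressure low -; vibration at speed +; knocking noise +
(A) is the only candidate with no mismatches.

A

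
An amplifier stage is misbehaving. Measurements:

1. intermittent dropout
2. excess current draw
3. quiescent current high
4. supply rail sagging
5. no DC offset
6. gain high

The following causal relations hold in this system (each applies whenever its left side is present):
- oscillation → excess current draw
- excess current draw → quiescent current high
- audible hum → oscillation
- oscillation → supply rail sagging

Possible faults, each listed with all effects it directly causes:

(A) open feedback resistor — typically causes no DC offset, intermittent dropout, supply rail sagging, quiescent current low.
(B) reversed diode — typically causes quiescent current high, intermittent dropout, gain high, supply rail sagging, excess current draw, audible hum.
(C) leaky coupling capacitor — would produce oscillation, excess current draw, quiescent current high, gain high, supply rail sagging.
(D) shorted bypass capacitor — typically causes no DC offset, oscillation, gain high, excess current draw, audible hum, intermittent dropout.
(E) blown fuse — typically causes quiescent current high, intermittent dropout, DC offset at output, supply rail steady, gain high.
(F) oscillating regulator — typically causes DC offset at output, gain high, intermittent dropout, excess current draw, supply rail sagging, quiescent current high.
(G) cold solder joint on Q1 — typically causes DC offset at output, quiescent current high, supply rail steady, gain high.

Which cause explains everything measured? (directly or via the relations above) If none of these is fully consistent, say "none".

Checking each candidate against the observations:
(A) open feedback resistor — fails on excess current draw, quiescent current high, gain high (predicts quiescent current low, not quiescent current high)
(B) reversed diode — intermittent dropout yes; excess current draw yes; quiescent current high yes; supply rail sagging yes; no DC offset NO; gain high yes
(C) leaky coupling capacitor — intermittent dropout NO; excess current draw yes; quiescent current high yes; supply rail sagging yes; no DC offset NO; gain high yes
(D) shorted bypass capacitor — accounts for every observation (quiescent current high through excess current draw → quiescent current high)
(E) blown fuse — intermittent dropout yes; excess current draw NO; quiescent current high yes; supply rail sagging NO; no DC offset NO; gain high yes
(F) oscillating regulator — fails on no DC offset (predicts DC offset at output, not no DC offset)
(G) cold solder joint on Q1 — fails on intermittent dropout, excess current draw, supply rail sagging, no DC offset (predicts supply rail steady, not supply rail sagging; predicts DC offset at output, not no DC offset)
Only (D) is consistent with every observation.

D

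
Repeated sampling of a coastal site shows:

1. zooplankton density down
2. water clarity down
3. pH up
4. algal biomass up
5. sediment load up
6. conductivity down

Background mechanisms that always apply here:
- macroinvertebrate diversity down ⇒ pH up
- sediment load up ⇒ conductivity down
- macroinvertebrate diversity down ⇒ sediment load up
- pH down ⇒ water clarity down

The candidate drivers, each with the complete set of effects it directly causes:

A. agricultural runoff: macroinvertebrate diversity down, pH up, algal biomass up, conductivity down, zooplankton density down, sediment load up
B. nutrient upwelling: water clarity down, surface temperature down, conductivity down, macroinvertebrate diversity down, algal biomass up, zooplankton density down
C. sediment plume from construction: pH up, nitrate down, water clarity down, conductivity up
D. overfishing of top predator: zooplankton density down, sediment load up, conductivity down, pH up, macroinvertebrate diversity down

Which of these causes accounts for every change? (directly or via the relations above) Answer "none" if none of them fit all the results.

B

For each candidate, compare predicted effects to what was observed:
(A) agricultural runoff — zooplankton density down ✓; water clarity down ✗; pH up ✓; algal biomass up ✓; sediment load up ✓; conductivity down ✓
(B) nutrient upwelling — accounts for every observation (pH up through macroinvertebrate diversity down → pH up)
(C) sediment plume from construction — zooplankton density down ✗; water clarity down ✓; pH up ✓; algal biomass up ✗; sediment load up ✗; conductivity down ✗
(D) overfishing of top predator — zooplankton density down ✓; water clarity down ✗; pH up ✓; algal biomass up ✗; sediment load up ✓; conductivity down ✓
(B) alone accounts for all the evidence.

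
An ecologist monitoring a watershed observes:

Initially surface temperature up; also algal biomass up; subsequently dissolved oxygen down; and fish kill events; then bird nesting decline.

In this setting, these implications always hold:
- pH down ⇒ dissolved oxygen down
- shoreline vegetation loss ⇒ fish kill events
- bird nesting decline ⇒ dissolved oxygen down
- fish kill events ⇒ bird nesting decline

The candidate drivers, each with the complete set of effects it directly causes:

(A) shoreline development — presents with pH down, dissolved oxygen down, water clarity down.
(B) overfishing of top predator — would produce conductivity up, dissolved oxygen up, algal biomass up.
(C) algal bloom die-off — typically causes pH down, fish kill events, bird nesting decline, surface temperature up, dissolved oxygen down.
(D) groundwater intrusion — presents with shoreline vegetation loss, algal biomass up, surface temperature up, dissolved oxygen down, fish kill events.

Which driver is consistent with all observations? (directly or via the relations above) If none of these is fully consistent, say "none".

D

Testing each hypothesis:
(A) shoreline development — does not account for surface temperature up, algal biomass up, fish kill events, bird nesting decline
(B) overfishing of top predator — fails on surface temperature up, dissolved oxygen down, fish kill events, bird nesting decline (predicts dissolved oxygen up, not dissolved oxygen down)
(C) algal bloom die-off — surface temperature up +; algal biomass up -; dissolved oxygen down +; fish kill events +; bird nesting decline +
(D) groundwater intrusion — surface temperature up +; algal biomass up +; dissolved oxygen down +; fish kill events +; bird nesting decline + (via fish kill events → bird nesting decline)
(D) alone accounts for all the evidence.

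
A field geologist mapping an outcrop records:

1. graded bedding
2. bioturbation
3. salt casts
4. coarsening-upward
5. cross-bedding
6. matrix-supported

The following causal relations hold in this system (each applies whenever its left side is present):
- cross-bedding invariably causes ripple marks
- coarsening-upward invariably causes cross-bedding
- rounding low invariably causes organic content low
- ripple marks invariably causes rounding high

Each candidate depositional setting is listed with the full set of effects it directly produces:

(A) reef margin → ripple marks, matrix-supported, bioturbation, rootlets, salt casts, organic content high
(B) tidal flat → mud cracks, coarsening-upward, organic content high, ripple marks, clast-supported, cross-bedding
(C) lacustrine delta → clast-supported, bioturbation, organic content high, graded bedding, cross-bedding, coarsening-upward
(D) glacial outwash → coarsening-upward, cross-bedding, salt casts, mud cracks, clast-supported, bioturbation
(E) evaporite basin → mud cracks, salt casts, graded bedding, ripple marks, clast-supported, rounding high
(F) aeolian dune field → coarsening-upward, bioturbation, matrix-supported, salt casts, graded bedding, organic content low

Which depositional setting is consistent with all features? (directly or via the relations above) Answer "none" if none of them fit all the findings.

Testing each hypothesis:
(A) reef margin — graded bedding miss; bioturbation match; salt casts match; coarsening-upward miss; cross-bedding miss; matrix-supported match
(B) tidal flat — graded bedding miss; bioturbation miss; salt casts miss; coarsening-upward match; cross-bedding match; matrix-supported miss
(C) lacustrine delta — fails on salt casts, matrix-supported (predicts clast-supported, not matrix-supported)
(D) glacial outwash — graded bedding miss; bioturbation match; salt casts match; coarsening-upward match; cross-bedding match; matrix-supported miss
(E) evaporite basin — graded bedding match; bioturbation miss; salt casts match; coarsening-upward miss; cross-bedding miss; matrix-supported miss
(F) aeolian dune field — graded bedding match; bioturbation match; salt casts match; coarsening-upward match; cross-bedding match (by coarsening-upward → cross-bedding); matrix-supported match
(F) alone accounts for all the evidence.

F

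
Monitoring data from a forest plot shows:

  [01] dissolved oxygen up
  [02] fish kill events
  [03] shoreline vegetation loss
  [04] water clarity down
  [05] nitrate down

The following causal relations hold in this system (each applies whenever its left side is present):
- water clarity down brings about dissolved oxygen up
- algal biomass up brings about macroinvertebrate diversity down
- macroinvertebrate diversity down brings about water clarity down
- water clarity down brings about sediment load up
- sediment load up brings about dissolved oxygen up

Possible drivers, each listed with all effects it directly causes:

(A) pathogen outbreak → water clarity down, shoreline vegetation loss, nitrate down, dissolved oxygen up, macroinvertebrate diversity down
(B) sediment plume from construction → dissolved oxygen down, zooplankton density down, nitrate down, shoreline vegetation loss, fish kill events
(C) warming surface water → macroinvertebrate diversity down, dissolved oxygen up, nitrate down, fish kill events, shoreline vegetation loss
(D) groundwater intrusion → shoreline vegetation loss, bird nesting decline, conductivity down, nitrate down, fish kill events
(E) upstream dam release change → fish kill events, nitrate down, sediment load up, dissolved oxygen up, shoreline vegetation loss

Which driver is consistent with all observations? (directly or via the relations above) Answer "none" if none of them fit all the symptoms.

Testing each hypothesis:
(A) pathogen outbreak — does not account for fish kill events
(B) sediment plume from construction — fails on dissolved oxygen up, water clarity down (predicts dissolved oxygen down, not dissolved oxygen up)
(C) warming surface water — accounts for every observation (water clarity down by macroinvertebrate diversity down → water clarity down)
(D) groundwater intrusion — does not account for dissolved oxygen up, water clarity down
(E) upstream dam release change — does not account for water clarity down
Only (C) is consistent with every observation.

C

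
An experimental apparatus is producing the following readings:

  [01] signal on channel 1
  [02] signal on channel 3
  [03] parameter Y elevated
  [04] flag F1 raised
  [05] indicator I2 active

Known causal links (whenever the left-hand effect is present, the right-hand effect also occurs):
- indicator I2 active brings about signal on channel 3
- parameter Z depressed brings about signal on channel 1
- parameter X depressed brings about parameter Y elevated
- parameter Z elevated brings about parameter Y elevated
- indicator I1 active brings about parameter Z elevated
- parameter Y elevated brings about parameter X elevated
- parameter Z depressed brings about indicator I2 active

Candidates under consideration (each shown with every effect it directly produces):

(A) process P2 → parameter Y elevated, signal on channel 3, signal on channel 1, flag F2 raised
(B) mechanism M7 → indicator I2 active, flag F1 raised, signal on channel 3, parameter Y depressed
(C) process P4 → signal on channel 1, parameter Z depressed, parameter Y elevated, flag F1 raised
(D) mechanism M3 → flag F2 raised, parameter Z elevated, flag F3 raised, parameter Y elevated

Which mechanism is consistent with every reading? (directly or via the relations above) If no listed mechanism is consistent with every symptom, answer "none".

Per-candidate check:
(A) process P2 — signal on channel 1 yes; signal on channel 3 yes; parameter Y elevated yes; flag F1 raised NO; indicator I2 active NO
(B) mechanism M7 — fails on signal on channel 1, parameter Y elevated (predicts parameter Y depressed, not parameter Y elevated)
(C) process P4 — signal on channel 1 yes; signal on channel 3 yes (by parameter Z depressed → indicator I2 active → signal on channel 3); parameter Y elevated yes; flag F1 raised yes; indicator I2 active yes (by parameter Z depressed → indicator I2 active)
(D) mechanism M3 — signal on channel 1 NO; signal on channel 3 NO; parameter Y elevated yes; flag F1 raised NO; indicator I2 active NO
(C) alone accounts for all the evidence.

C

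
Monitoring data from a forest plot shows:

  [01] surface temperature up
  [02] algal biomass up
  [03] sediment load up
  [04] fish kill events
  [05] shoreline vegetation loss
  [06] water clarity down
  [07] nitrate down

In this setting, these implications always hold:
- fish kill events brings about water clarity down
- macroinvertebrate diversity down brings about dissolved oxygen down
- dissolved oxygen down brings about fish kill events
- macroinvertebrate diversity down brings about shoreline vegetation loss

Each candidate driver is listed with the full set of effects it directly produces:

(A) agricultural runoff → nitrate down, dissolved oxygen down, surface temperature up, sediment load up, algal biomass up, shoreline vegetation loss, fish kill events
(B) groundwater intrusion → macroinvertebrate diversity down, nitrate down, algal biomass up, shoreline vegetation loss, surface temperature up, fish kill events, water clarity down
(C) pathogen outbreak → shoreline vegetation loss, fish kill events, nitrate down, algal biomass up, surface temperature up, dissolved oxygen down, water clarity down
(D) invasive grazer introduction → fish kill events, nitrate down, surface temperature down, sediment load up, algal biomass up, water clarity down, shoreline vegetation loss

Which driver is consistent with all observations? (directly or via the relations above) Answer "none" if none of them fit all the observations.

For each candidate, compare predicted effects to what was observed:
(A) agricultural runoff — surface temperature up match; algal biomass up match; sediment load up match; fish kill events match; shoreline vegetation loss match; water clarity down match (via fish kill events → water clarity down); nitrate down match
(B) groundwater intrusion — surface temperature up match; algal biomass up match; sediment load up miss; fish kill events match; shoreline vegetation loss match; water clarity down match; nitrate down match
(C) pathogen outbreak — does not account for sediment load up
(D) invasive grazer introduction — surface temperature up miss; algal biomass up match; sediment load up match; fish kill events match; shoreline vegetation loss match; water clarity down match; nitrate down match
(A) is the only candidate with no mismatches.

A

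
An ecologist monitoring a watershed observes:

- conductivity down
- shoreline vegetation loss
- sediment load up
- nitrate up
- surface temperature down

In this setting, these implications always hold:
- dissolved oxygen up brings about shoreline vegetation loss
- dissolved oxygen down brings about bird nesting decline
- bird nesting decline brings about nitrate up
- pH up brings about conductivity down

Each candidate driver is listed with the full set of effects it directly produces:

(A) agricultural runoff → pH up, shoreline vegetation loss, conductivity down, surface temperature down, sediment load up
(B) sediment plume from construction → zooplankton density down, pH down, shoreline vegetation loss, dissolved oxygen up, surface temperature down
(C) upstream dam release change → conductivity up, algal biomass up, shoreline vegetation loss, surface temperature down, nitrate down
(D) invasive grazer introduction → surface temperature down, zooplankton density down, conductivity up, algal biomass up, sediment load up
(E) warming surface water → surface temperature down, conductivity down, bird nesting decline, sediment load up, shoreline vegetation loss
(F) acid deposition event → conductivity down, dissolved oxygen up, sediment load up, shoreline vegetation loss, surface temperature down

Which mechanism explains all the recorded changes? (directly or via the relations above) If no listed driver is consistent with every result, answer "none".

For each candidate, compare predicted effects to what was observed:
(A) agricultural runoff — does not account for nitrate up
(B) sediment plume from construction — conductivity down ✗; shoreline vegetation loss ✓; sediment load up ✗; nitrate up ✗; surface temperature down ✓
(C) upstream dam release change — conductivity down ✗; shoreline vegetation loss ✓; sediment load up ✗; nitrate up ✗; surface temperature down ✓
(D) invasive grazer introduction — fails on conductivity down, shoreline vegetation loss, nitrate up (predicts conductivity up, not conductivity down)
(E) warming surface water — accounts for every observation (nitrate up by bird nesting decline → nitrate up)
(F) acid deposition event — does not account for nitrate up
(E) alone accounts for all the evidence.

E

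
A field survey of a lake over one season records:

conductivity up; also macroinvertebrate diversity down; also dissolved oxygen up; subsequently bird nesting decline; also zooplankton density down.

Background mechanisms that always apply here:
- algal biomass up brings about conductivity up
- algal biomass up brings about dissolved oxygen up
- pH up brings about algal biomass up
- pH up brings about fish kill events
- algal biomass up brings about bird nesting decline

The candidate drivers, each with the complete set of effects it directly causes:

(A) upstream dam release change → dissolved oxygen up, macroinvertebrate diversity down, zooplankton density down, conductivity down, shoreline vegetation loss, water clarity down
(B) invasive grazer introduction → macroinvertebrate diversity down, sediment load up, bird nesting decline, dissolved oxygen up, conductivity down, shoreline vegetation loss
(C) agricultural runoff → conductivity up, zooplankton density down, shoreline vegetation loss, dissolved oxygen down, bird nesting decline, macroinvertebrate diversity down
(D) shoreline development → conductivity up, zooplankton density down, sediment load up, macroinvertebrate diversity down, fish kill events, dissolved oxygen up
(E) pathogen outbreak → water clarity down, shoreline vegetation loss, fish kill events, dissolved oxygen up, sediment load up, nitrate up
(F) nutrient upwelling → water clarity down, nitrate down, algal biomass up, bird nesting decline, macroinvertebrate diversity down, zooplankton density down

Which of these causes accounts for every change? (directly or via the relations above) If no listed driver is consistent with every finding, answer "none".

F

Testing each hypothesis:
(A) upstream dam release change — conductivity up NO; macroinvertebrate diversity down yes; dissolved oxygen up yes; bird nesting decline NO; zooplankton density down yes
(B) invasive grazer introduction — conductivity up NO; macroinvertebrate diversity down yes; dissolved oxygen up yes; bird nesting decline yes; zooplankton density down NO
(C) agricultural runoff — conductivity up yes; macroinvertebrate diversity down yes; dissolved oxygen up NO; bird nesting decline yes; zooplankton density down yes
(D) shoreline development — conductivity up yes; macroinvertebrate diversity down yes; dissolved oxygen up yes; bird nesting decline NO; zooplankton density down yes
(E) pathogen outbreak — conductivity up NO; macroinvertebrate diversity down NO; dissolved oxygen up yes; bird nesting decline NO; zooplankton density down NO
(F) nutrient upwelling — accounts for every observation (conductivity up by algal biomass up → conductivity up)
Only (F) is consistent with every observation.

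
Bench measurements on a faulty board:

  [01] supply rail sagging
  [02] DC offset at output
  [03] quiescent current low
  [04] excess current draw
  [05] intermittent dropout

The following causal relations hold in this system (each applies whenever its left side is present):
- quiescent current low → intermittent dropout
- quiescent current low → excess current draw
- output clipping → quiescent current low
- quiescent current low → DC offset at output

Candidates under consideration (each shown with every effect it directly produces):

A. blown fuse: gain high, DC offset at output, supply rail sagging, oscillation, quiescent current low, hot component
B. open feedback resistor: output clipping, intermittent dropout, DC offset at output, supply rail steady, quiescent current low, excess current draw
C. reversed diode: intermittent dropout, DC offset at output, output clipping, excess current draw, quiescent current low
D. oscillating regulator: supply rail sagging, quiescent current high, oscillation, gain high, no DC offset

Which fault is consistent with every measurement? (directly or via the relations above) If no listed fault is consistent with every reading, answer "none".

For each candidate, compare predicted effects to what was observed:
(A) blown fuse — supply rail sagging +; DC offset at output +; quiescent current low +; excess current draw + (through quiescent current low → excess current draw); intermittent dropout + (through quiescent current low → intermittent dropout)
(B) open feedback resistor — supply rail sagging -; DC offset at output +; quiescent current low +; excess current draw +; intermittent dropout +
(C) reversed diode — supply rail sagging -; DC offset at output +; quiescent current low +; excess current draw +; intermittent dropout +
(D) oscillating regulator — fails on DC offset at output, quiescent current low, excess current draw, intermittent dropout (predicts no DC offset, not DC offset at output; predicts quiescent current high, not quiescent current low)
(A) is the only candidate with no mismatches.

A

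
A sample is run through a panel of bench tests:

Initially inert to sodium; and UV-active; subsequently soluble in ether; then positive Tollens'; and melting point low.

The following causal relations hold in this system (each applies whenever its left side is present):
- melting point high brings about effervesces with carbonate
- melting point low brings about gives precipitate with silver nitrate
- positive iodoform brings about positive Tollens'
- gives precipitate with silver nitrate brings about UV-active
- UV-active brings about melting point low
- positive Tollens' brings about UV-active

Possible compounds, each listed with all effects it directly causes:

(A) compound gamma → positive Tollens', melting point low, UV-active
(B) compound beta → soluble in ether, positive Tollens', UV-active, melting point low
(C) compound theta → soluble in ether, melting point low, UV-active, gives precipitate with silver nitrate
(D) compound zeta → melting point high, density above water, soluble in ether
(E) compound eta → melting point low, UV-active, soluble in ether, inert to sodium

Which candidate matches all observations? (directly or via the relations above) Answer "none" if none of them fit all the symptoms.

none

Checking each candidate against the observations:
(A) compound gamma — inert to sodium ✗; UV-active ✓; soluble in ether ✗; positive Tollens' ✓; melting point low ✓
(B) compound beta — inert to sodium ✗; UV-active ✓; soluble in ether ✓; positive Tollens' ✓; melting point low ✓
(C) compound theta — inert to sodium ✗; UV-active ✓; soluble in ether ✓; positive Tollens' ✗; melting point low ✓
(D) compound zeta — inert to sodium ✗; UV-active ✗; soluble in ether ✓; positive Tollens' ✗; melting point low ✗
(E) compound eta — does not account for positive Tollens'
Every candidate fails on at least one observation.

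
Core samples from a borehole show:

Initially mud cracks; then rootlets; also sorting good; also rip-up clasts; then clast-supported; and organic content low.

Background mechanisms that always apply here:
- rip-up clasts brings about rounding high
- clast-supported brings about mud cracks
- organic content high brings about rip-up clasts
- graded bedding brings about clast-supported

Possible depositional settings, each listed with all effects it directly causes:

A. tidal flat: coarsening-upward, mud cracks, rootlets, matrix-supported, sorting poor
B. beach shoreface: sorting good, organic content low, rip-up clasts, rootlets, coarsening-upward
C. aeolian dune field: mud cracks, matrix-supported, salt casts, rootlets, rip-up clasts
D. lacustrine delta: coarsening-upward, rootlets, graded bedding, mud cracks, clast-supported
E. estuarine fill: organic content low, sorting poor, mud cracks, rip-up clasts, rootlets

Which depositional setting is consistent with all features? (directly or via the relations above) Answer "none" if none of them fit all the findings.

Testing each hypothesis:
(A) tidal flat — mud cracks yes; rootlets yes; sorting good NO; rip-up clasts NO; clast-supported NO; organic content low NO
(B) beach shoreface — mud cracks NO; rootlets yes; sorting good yes; rip-up clasts yes; clast-supported NO; organic content low yes
(C) aeolian dune field — fails on sorting good, clast-supported, organic content low (predicts matrix-supported, not clast-supported)
(D) lacustrine delta — mud cracks yes; rootlets yes; sorting good NO; rip-up clasts NO; clast-supported yes; organic content low NO
(E) estuarine fill — mud cracks yes; rootlets yes; sorting good NO; rip-up clasts yes; clast-supported NO; organic content low yes
None of the listed candidates fits everything.

none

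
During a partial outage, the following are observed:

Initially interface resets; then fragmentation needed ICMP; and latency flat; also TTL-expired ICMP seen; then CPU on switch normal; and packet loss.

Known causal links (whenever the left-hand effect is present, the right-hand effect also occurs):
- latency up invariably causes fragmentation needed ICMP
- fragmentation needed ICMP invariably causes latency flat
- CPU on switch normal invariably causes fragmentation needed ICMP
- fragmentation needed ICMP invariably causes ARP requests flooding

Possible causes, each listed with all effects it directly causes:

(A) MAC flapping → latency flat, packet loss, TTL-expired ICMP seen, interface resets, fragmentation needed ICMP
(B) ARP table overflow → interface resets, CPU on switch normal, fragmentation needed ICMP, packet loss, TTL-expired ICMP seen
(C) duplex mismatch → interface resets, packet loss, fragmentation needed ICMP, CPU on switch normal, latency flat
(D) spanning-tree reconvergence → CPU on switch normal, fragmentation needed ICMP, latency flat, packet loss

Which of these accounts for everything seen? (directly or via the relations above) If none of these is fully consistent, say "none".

For each candidate, compare predicted effects to what was observed:
(A) MAC flapping — interface resets ✓; fragmentation needed ICMP ✓; latency flat ✓; TTL-expired ICMP seen ✓; CPU on switch normal ✗; packet loss ✓
(B) ARP table overflow — interface resets ✓; fragmentation needed ICMP ✓; latency flat ✓ (by fragmentation needed ICMP → latency flat); TTL-expired ICMP seen ✓; CPU on switch normal ✓; packet loss ✓
(C) duplex mismatch — does not account for TTL-expired ICMP seen
(D) spanning-tree reconvergence — interface resets ✗; fragmentation needed ICMP ✓; latency flat ✓; TTL-expired ICMP seen ✗; CPU on switch normal ✓; packet loss ✓
Only (B) is consistent with every observation.

B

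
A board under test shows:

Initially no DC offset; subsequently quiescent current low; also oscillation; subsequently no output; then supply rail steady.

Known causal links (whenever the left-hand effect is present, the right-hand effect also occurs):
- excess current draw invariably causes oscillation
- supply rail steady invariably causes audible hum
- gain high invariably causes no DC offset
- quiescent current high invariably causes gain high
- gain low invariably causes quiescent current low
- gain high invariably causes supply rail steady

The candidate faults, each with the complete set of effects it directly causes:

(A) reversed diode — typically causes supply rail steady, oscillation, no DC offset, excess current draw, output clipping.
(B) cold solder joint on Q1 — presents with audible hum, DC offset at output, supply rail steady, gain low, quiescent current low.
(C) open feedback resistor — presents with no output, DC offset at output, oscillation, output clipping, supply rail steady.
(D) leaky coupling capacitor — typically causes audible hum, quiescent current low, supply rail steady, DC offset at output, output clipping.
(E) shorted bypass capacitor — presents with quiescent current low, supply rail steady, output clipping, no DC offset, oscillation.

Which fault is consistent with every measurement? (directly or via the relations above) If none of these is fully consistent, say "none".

Per-candidate check:
(A) reversed diode — no DC offset +; quiescent current low -; oscillation +; no output -; supply rail steady +
(B) cold solder joint on Q1 — fails on no DC offset, oscillation, no output (predicts DC offset at output, not no DC offset)
(C) open feedback resistor — no DC offset -; quiescent current low -; oscillation +; no output +; supply rail steady +
(D) leaky coupling capacitor — fails on no DC offset, oscillation, no output (predicts DC offset at output, not no DC offset)
(E) shorted bypass capacitor — does not account for no output
Every candidate fails on at least one observation.

none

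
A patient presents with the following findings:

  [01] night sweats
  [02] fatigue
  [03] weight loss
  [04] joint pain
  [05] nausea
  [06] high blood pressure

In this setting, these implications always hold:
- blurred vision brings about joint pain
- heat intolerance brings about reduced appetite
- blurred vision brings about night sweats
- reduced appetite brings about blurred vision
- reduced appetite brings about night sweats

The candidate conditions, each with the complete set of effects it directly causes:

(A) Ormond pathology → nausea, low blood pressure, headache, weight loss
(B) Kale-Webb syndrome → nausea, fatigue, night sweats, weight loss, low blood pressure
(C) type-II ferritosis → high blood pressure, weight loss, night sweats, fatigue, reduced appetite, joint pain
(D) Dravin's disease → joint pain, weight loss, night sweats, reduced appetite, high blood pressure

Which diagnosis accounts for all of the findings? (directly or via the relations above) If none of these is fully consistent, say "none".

none

For each candidate, compare predicted effects to what was observed:
(A) Ormond pathology — fails on night sweats, fatigue, joint pain, high blood pressure (predicts low blood pressure, not high blood pressure)
(B) Kale-Webb syndrome — night sweats +; fatigue +; weight loss +; joint pain -; nausea +; high blood pressure -
(C) type-II ferritosis — night sweats +; fatigue +; weight loss +; joint pain +; nausea -; high blood pressure +
(D) Dravin's disease — does not account for fatigue, nausea
None of the listed candidates fits everything.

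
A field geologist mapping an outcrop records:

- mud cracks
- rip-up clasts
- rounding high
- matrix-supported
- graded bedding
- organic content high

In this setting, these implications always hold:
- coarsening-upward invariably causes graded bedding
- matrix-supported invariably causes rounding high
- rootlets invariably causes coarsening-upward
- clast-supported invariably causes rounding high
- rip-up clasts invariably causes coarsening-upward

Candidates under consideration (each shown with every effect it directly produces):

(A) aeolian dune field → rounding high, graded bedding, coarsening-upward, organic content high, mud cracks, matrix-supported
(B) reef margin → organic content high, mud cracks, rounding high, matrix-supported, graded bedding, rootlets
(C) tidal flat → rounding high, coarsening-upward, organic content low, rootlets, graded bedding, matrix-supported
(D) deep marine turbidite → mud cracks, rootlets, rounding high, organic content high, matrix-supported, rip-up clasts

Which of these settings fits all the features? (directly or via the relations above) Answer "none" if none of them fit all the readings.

For each candidate, compare predicted effects to what was observed:
(A) aeolian dune field — mud cracks match; rip-up clasts miss; rounding high match; matrix-supported match; graded bedding match; organic content high match
(B) reef margin — mud cracks match; rip-up clasts miss; rounding high match; matrix-supported match; graded bedding match; organic content high match
(C) tidal flat — mud cracks miss; rip-up clasts miss; rounding high match; matrix-supported match; graded bedding match; organic content high miss
(D) deep marine turbidite — accounts for every observation (graded bedding through rip-up clasts → coarsening-upward → graded bedding)
(D) is the only candidate with no mismatches.

D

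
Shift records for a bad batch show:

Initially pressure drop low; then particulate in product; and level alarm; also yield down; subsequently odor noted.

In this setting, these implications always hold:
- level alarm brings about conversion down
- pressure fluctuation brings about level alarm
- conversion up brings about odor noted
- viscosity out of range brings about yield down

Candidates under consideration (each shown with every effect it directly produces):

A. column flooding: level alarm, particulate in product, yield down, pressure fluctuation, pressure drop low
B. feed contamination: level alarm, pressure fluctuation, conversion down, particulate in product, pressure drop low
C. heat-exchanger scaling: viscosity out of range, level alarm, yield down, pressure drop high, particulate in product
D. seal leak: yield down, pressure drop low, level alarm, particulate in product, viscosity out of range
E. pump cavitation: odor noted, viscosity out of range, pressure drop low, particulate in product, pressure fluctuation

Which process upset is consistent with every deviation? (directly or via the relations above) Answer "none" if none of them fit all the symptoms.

Checking each candidate against the observations:
(A) column flooding — pressure drop low ✓; particulate in product ✓; level alarm ✓; yield down ✓; odor noted ✗
(B) feed contamination — pressure drop low ✓; particulate in product ✓; level alarm ✓; yield down ✗; odor noted ✗
(C) heat-exchanger scaling — pressure drop low ✗; particulate in product ✓; level alarm ✓; yield down ✓; odor noted ✗
(D) seal leak — does not account for odor noted
(E) pump cavitation — pressure drop low ✓; particulate in product ✓; level alarm ✓ (by pressure fluctuation → level alarm); yield down ✓ (by viscosity out of range → yield down); odor noted ✓
(E) is the only candidate with no mismatches.

E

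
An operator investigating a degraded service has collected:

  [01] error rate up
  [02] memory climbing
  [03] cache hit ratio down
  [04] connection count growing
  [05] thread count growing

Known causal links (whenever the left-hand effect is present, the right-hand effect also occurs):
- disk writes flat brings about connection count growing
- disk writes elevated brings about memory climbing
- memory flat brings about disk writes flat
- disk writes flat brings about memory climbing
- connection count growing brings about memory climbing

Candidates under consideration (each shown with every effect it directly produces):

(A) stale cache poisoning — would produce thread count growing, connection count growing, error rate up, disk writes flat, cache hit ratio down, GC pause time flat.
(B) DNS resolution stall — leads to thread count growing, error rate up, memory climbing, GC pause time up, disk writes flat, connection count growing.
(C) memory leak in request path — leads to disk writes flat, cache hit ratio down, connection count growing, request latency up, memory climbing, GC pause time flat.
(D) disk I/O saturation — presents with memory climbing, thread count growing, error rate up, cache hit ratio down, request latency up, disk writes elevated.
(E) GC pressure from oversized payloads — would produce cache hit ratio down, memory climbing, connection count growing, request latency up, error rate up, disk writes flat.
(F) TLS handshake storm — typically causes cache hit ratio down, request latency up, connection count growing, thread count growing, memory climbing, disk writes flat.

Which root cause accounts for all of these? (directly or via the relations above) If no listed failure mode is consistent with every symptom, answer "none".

A

Per-candidate check:
(A) stale cache poisoning — accounts for every observation (memory climbing via connection count growing → memory climbing)
(B) DNS resolution stall — error rate up +; memory climbing +; cache hit ratio down -; connection count growing +; thread count growing +
(C) memory leak in request path — error rate up -; memory climbing +; cache hit ratio down +; connection count growing +; thread count growing -
(D) disk I/O saturation — does not account for connection count growing
(E) GC pressure from oversized payloads — error rate up +; memory climbing +; cache hit ratio down +; connection count growing +; thread count growing -
(F) TLS handshake storm — error rate up -; memory climbing +; cache hit ratio down +; connection count growing +; thread count growing +
(A) alone accounts for all the evidence.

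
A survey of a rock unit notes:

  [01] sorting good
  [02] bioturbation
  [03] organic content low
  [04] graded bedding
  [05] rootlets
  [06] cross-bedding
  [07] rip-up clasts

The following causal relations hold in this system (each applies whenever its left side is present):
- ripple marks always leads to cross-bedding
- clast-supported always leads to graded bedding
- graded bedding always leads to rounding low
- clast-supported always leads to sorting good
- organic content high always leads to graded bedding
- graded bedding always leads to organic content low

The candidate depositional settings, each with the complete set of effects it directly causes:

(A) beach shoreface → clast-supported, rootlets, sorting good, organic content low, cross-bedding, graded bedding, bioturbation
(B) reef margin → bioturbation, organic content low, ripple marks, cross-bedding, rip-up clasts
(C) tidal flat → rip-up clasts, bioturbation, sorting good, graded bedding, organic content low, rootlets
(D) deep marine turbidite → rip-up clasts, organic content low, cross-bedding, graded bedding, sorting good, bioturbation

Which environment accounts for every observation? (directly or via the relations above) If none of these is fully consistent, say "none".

none

Checking each candidate against the observations:
(A) beach shoreface — sorting good yes; bioturbation yes; organic content low yes; graded bedding yes; rootlets yes; cross-bedding yes; rip-up clasts NO
(B) reef margin — sorting good NO; bioturbation yes; organic content low yes; graded bedding NO; rootlets NO; cross-bedding yes; rip-up clasts yes
(C) tidal flat — does not account for cross-bedding
(D) deep marine turbidite — sorting good yes; bioturbation yes; organic content low yes; graded bedding yes; rootlets NO; cross-bedding yes; rip-up clasts yes
Every candidate fails on at least one observation.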